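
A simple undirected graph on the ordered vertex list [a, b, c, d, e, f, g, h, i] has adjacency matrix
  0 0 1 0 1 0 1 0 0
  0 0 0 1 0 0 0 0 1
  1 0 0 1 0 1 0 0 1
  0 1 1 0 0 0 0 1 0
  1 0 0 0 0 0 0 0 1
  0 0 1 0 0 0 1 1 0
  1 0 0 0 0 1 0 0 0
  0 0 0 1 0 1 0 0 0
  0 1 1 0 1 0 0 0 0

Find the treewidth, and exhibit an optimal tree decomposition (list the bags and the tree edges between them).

Treewidth 3.
Bags: B1 = {d, f, g, h}  B2 = {c, d, f, g}  B3 = {a, c, d, g}  B4 = {a, b, c, d}  B5 = {a, b, c, i}  B6 = {a, b, e, i}
Tree: B1–B2, B2–B3, B3–B4, B4–B5, B5–B6

Each bag holds 4 vertices, so the decomposition has width 3, which upper-bounds the treewidth. For the lower bound: the 4 vertex sets {f,g,h}, {d}, {c}, {a,b,e,i} are disjoint, each induces a connected subgraph, and every pair is joined by at least one edge of G. Contracting each set to a single vertex therefore yields K_{4} as a minor, and since treewidth is minor-monotone, tw(G) ≥ tw(K_{4}) = 3. Therefore the treewidth is 3.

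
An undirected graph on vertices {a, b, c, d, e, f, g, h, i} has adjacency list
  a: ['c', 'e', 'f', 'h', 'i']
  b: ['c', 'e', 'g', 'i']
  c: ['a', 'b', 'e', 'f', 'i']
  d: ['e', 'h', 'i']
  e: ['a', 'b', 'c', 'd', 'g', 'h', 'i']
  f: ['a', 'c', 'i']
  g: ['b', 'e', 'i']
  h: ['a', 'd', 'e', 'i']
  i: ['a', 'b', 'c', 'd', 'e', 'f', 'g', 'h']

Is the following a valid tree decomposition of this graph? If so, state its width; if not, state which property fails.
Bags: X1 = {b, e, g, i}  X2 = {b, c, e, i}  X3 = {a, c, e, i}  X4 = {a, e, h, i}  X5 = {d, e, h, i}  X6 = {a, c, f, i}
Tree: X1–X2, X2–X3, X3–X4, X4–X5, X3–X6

Yes; width 3.

Vertex coverage: the bags together contain {a, b, c, d, e, f, g, h, i}, the full vertex set. Edge coverage: each edge of G has both endpoints in at least one bag. Running intersection: for every vertex, the bags containing it form a connected subtree. All three properties hold, so this is a valid tree decomposition of width max|bag| − 1 = 3, and hence tw(G) ≤ 3.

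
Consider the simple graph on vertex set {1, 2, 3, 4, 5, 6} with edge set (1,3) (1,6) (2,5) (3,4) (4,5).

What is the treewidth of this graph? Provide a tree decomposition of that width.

Treewidth 1.
Bags: B1 = {1, 6}  B2 = {1, 3}  B3 = {3, 4}  B4 = {4, 5}  B5 = {2, 5}
Tree: B1–B2, B2–B3, B3–B4, B4–B5

Each bag holds 2 vertices, so the decomposition has width 1, which upper-bounds the treewidth. Any graph with an edge has treewidth ≥ 1, and G has the edge 6–1. Therefore the treewidth is 1.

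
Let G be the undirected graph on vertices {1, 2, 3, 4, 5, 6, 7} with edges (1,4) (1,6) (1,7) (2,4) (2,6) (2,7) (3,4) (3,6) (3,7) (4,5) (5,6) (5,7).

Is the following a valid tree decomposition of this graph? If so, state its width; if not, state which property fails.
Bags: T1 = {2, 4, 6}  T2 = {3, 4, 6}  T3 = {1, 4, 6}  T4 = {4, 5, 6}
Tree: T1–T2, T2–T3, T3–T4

No — vertex 7 appears in no bag.

A tree decomposition must satisfy three properties: every vertex lies in some bag; for every edge, both endpoints lie together in some bag; and for every vertex, the bags containing it form a connected subtree. Here vertex 7 appears in no bag, so the decomposition is invalid.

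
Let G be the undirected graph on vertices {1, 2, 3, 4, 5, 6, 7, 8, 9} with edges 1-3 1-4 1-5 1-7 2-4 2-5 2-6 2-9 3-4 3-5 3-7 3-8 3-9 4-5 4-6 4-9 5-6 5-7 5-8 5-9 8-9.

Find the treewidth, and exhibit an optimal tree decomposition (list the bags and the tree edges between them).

Treewidth 3.
One such decomposition:
Bags: B1 = {3, 4, 5, 9}  B2 = {1, 3, 4, 5}  B3 = {3, 5, 8, 9}  B4 = {1, 3, 5, 7}  B5 = {2, 4, 5, 9}  B6 = {2, 4, 5, 6}
Tree: B1–B2, B1–B3, B2–B4, B1–B5, B5–B6

Every bag has size at most 4, so the width is 4 − 1 = 3 and tw(G) ≤ 3. Conversely, {2, 4, 5, 9} is a clique of size 4, and the vertices of any clique must share a bag in every tree decomposition; so some bag has ≥ 4 vertices and tw(G) ≥ 3. Hence tw(G) = 3 exactly.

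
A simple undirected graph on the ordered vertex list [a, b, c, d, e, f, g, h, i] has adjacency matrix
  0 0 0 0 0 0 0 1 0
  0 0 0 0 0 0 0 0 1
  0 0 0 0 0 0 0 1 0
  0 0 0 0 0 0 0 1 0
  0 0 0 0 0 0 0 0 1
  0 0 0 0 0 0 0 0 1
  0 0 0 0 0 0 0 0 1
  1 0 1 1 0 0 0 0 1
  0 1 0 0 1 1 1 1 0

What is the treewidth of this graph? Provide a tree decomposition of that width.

Every bag has size at most 2, so the width is 2 − 1 = 1 and tw(G) ≤ 1. Since G has at least one edge (e.g. h–d), it is not an edgeless graph, so tw(G) ≥ 1. Combining the bounds, tw(G) = 1.

Treewidth 1.
Bags: B1 = {d, h}  B2 = {h, i}  B3 = {c, h}  B4 = {b, i}  B5 = {a, h}  B6 = {f, i}  B7 = {g, i}  B8 = {e, i}
Tree: B1–B2, B1–B3, B2–B4, B3–B5, B4–B6, B4–B7, B2–B8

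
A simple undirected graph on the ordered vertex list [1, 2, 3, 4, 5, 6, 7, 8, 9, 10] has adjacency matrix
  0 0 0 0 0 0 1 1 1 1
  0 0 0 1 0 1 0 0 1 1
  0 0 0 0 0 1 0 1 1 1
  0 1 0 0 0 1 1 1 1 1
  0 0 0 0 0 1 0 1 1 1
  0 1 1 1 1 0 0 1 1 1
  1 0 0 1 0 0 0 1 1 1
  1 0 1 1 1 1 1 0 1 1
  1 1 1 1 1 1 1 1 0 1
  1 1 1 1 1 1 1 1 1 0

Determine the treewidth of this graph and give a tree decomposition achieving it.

Treewidth 4.
One such decomposition:
Bags: B1 = {4, 7, 8, 9, 10}  B2 = {1, 7, 8, 9, 10}  B3 = {4, 6, 8, 9, 10}  B4 = {5, 6, 8, 9, 10}  B5 = {2, 4, 6, 9, 10}  B6 = {3, 6, 8, 9, 10}
Tree: B1–B2, B1–B3, B3–B4, B3–B5, B4–B6

Each bag holds 5 vertices, so the decomposition has width 4, which upper-bounds the treewidth. On the other hand G contains the 5-clique {1, 7, 8, 9, 10}. A clique must lie in a single bag of any decomposition, so no decomposition can have width below 4. Therefore the treewidth is 4.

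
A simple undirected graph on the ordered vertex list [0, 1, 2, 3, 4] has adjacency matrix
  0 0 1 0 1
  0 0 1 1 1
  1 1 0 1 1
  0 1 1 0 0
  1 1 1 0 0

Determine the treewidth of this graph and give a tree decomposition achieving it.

Treewidth 2.
Bags: B1 = {1, 2, 4}  B2 = {1, 2, 3}  B3 = {0, 2, 4}
Tree: B1–B2, B1–B3

Every bag has size at most 3, so the width is 3 − 1 = 2 and tw(G) ≤ 2. For the lower bound, the 3 vertices {0, 2, 4} are pairwise adjacent, and any tree decomposition puts a clique entirely inside one bag — forcing width ≥ 2. Combining the bounds, tw(G) = 2.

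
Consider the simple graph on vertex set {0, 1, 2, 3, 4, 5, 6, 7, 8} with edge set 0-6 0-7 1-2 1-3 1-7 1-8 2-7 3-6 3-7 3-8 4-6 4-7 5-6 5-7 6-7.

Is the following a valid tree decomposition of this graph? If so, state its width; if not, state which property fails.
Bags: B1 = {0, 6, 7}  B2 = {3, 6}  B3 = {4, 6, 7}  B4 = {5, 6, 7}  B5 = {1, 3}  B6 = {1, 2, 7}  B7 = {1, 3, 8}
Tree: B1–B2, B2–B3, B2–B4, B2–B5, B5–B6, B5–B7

A tree decomposition must satisfy three properties: every vertex lies in some bag; for every edge, both endpoints lie together in some bag; and for every vertex, the bags containing it form a connected subtree. Here edge (7,3) lies in no bag, so the decomposition is invalid.

No — edge (7,3) lies in no bag.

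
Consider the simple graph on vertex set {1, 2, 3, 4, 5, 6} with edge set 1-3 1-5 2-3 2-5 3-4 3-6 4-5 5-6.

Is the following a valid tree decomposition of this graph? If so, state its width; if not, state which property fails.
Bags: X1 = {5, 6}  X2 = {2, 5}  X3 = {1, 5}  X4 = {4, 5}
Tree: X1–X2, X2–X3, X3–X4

A tree decomposition must satisfy three properties: every vertex lies in some bag; for every edge, both endpoints lie together in some bag; and for every vertex, the bags containing it form a connected subtree. Here vertex 3 appears in no bag, so the decomposition is invalid.

No — vertex 3 appears in no bag.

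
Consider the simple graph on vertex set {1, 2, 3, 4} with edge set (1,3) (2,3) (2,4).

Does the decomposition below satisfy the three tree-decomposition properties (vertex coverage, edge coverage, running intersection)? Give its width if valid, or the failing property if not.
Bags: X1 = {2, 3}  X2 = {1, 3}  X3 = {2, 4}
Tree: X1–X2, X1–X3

Every vertex of G appears in some bag (union = {1, 2, 3, 4}); every edge is covered by a bag; and for each vertex v the set of bags containing v is connected in the bag tree. The decomposition is therefore valid. The largest bag has 2 vertices, so the width is 1.

Yes; width 1.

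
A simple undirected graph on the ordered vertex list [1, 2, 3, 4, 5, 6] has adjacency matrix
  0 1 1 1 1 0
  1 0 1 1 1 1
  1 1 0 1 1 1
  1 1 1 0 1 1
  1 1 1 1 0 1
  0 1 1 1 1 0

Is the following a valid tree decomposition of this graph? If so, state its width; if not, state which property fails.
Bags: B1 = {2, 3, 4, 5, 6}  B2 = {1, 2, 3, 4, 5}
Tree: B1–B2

Yes; width 4.

Vertex coverage: the bags together contain {1, 2, 3, 4, 5, 6}, the full vertex set. Edge coverage: each edge of G has both endpoints in at least one bag. Running intersection: for every vertex, the bags containing it form a connected subtree. All three properties hold, so this is a valid tree decomposition of width max|bag| − 1 = 4, and hence tw(G) ≤ 4.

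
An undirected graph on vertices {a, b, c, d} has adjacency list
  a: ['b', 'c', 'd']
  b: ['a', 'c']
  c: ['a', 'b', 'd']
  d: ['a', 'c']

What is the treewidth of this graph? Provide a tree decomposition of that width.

The largest bag has 3 vertices, giving width 2; this decomposition certifies tw(G) ≤ 2. For the lower bound, the 3 vertices {a, c, d} are pairwise adjacent, and any tree decomposition puts a clique entirely inside one bag — forcing width ≥ 2. Hence tw(G) = 2 exactly.

Treewidth 2.
One such decomposition:
Bags: B1 = {a, c, d}  B2 = {a, b, c}
Tree: B1–B2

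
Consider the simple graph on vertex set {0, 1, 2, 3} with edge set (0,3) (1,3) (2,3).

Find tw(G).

1

A width-1 tree decomposition is:
Bags: B1 = {2, 3}  B2 = {1, 3}  B3 = {0, 3}
Tree: B1–B2, B1–B3
The largest bag has 2 vertices, giving width 1; this decomposition certifies tw(G) ≤ 1. Any graph with an edge has treewidth ≥ 1, and G has the edge 3–2. The upper and lower bounds meet at 1, so that is the treewidth.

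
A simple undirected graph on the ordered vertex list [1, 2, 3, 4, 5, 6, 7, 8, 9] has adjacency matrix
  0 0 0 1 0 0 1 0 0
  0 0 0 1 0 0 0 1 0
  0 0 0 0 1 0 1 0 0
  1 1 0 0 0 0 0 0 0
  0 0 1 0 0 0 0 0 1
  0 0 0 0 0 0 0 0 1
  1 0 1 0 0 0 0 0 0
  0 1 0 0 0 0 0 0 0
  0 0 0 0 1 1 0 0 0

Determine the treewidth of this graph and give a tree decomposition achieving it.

Treewidth 1.
Bags: B1 = {2, 8}  B2 = {2, 4}  B3 = {1, 4}  B4 = {1, 7}  B5 = {3, 7}  B6 = {3, 5}  B7 = {5, 9}  B8 = {6, 9}
Tree: B1–B2, B2–B3, B3–B4, B4–B5, B5–B6, B6–B7, B7–B8

The largest bag has 2 vertices, giving width 1; this decomposition certifies tw(G) ≤ 1. Any graph with an edge has treewidth ≥ 1, and G has the edge 8–2. The upper and lower bounds meet at 1, so that is the treewidth.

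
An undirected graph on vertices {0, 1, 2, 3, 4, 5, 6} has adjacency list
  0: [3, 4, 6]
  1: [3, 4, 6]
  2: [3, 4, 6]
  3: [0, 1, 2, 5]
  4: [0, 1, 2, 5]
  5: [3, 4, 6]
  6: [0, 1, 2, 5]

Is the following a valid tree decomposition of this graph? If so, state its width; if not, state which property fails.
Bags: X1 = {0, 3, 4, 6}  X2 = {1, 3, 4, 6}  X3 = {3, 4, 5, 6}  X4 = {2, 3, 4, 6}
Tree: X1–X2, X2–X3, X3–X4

Every vertex of G appears in some bag (union = {0, 1, 2, 3, 4, 5, 6}); every edge is covered by a bag; and for each vertex v the set of bags containing v is connected in the bag tree. The decomposition is therefore valid. The largest bag has 4 vertices, so the width is 3.

Yes; width 3.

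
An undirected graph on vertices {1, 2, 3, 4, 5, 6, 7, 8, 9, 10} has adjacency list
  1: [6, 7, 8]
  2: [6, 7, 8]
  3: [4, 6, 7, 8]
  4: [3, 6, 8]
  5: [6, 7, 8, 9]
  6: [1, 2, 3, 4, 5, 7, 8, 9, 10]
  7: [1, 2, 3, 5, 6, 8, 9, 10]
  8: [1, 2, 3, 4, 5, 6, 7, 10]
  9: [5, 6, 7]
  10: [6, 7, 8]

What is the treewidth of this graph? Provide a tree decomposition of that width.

Each bag holds 4 vertices, so the decomposition has width 3, which upper-bounds the treewidth. On the other hand G contains the 4-clique {3, 4, 6, 8}. A clique must lie in a single bag of any decomposition, so no decomposition can have width below 3. Therefore the treewidth is 3.

Treewidth 3.
One such decomposition:
Bags: B1 = {5, 6, 7, 8}  B2 = {3, 6, 7, 8}  B3 = {5, 6, 7, 9}  B4 = {1, 6, 7, 8}  B5 = {6, 7, 8, 10}  B6 = {2, 6, 7, 8}  B7 = {3, 4, 6, 8}
Tree: B1–B2, B1–B3, B1–B4, B4–B5, B5–B6, B2–B7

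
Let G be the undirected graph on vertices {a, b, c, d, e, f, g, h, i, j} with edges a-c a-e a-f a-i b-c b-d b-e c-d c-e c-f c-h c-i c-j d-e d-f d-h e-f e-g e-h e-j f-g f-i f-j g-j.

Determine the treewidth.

3

A width-3 tree decomposition is:
Bags: B1 = {b, c, d, e}  B2 = {c, d, e, f}  B3 = {a, c, e, f}  B4 = {a, c, f, i}  B5 = {c, e, f, j}  B6 = {c, d, e, h}  B7 = {e, f, g, j}
Tree: B1–B2, B2–B3, B3–B4, B2–B5, B2–B6, B5–B7
Each bag holds 4 vertices, so the decomposition has width 3, which upper-bounds the treewidth. For the lower bound, the 4 vertices {e, f, g, j} are pairwise adjacent, and any tree decomposition puts a clique entirely inside one bag — forcing width ≥ 3. The upper and lower bounds meet at 3, so that is the treewidth.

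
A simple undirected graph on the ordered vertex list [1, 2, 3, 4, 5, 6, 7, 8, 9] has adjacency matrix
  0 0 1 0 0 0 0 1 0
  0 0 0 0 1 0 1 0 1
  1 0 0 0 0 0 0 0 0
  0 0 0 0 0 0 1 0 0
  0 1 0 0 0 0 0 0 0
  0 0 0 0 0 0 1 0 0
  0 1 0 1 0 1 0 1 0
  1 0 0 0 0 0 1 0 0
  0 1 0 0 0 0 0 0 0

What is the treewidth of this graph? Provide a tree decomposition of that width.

Each bag holds 2 vertices, so the decomposition has width 1, which upper-bounds the treewidth. G has an edge, so its treewidth is at least 1. Therefore the treewidth is 1.

Treewidth 1.
One such decomposition:
Bags: B1 = {4, 7}  B2 = {7, 8}  B3 = {1, 8}  B4 = {2, 7}  B5 = {2, 9}  B6 = {2, 5}  B7 = {6, 7}  B8 = {1, 3}
Tree: B1–B2, B2–B3, B1–B4, B4–B5, B4–B6, B4–B7, B3–B8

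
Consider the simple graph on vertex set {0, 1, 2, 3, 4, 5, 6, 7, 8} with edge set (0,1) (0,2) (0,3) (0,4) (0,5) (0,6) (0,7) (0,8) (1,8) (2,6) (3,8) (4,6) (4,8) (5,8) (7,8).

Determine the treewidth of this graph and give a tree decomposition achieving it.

The largest bag has 3 vertices, giving width 2; this decomposition certifies tw(G) ≤ 2. Conversely, {0, 1, 8} is a clique of size 3, and the vertices of any clique must share a bag in every tree decomposition; so some bag has ≥ 3 vertices and tw(G) ≥ 2. Hence tw(G) = 2 exactly.

Treewidth 2.
Bags: B1 = {0, 7, 8}  B2 = {0, 4, 8}  B3 = {0, 3, 8}  B4 = {0, 1, 8}  B5 = {0, 5, 8}  B6 = {0, 4, 6}  B7 = {0, 2, 6}
Tree: B1–B2, B2–B3, B2–B4, B3–B5, B2–B6, B6–B7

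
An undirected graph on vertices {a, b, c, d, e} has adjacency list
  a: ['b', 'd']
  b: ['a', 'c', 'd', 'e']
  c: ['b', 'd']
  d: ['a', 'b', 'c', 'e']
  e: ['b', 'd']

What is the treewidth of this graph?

A width-2 tree decomposition is:
Bags: B1 = {a, b, d}  B2 = {b, c, d}  B3 = {b, d, e}
Tree: B1–B2, B2–B3
Each bag holds 3 vertices, so the decomposition has width 2, which upper-bounds the treewidth. On the other hand G contains the 3-clique {b, d, e}. A clique must lie in a single bag of any decomposition, so no decomposition can have width below 2. Therefore the treewidth is 2.

2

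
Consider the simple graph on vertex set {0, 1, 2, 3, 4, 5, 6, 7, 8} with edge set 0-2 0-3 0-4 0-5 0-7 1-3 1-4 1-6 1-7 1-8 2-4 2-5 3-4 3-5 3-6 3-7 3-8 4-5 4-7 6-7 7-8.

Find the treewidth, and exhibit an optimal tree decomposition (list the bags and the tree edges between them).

Treewidth 3.
One optimal decomposition is:
Bags: B1 = {1, 3, 4, 7}  B2 = {0, 3, 4, 7}  B3 = {0, 3, 4, 5}  B4 = {0, 2, 4, 5}  B5 = {1, 3, 7, 8}  B6 = {1, 3, 6, 7}
Tree: B1–B2, B2–B3, B3–B4, B1–B5, B1–B6

Every bag has size at most 4, so the width is 4 − 1 = 3 and tw(G) ≤ 3. On the other hand G contains the 4-clique {0, 2, 4, 5}. A clique must lie in a single bag of any decomposition, so no decomposition can have width below 3. Therefore the treewidth is 3.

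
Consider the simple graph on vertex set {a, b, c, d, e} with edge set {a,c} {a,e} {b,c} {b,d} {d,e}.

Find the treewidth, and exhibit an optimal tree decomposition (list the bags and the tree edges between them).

The largest bag has 3 vertices, giving width 2; this decomposition certifies tw(G) ≤ 2. Since c–b–d–e–a–c is a cycle in G, G is not acyclic. Forests are exactly the graphs of treewidth ≤ 1, so tw(G) ≥ 2. Hence tw(G) = 2 exactly.

Treewidth 2.
One such decomposition:
Bags: B1 = {b, c, d}  B2 = {c, d, e}  B3 = {a, c, e}
Tree: B1–B2, B2–B3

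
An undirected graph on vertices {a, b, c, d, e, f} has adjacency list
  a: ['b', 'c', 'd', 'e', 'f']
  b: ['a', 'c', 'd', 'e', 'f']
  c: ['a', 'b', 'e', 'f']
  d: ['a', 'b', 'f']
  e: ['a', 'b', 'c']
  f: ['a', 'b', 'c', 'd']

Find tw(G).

A width-3 tree decomposition is:
Bags: B1 = {a, b, c, f}  B2 = {a, b, d, f}  B3 = {a, b, c, e}
Tree: B1–B2, B1–B3
Each bag holds 4 vertices, so the decomposition has width 3, which upper-bounds the treewidth. For the lower bound, the 4 vertices {a, b, d, f} are pairwise adjacent, and any tree decomposition puts a clique entirely inside one bag — forcing width ≥ 3. Hence tw(G) = 3 exactly.

3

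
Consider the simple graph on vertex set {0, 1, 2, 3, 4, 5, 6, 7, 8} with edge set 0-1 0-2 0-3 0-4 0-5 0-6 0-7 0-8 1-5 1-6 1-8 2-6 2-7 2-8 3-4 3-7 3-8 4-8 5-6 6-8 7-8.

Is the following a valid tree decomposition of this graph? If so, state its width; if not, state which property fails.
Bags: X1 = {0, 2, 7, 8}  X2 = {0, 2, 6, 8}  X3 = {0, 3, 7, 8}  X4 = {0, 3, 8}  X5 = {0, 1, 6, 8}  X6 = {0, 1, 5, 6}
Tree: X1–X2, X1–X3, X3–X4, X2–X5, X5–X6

No — vertex 4 appears in no bag.

A tree decomposition must satisfy three properties: every vertex lies in some bag; for every edge, both endpoints lie together in some bag; and for every vertex, the bags containing it form a connected subtree. Here vertex 4 appears in no bag, so the decomposition is invalid.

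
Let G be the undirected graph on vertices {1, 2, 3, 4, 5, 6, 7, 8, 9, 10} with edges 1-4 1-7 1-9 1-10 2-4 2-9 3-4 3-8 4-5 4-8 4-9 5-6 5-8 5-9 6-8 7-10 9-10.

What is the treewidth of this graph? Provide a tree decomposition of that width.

Treewidth 2.
One optimal decomposition is:
Bags: B1 = {4, 5, 9}  B2 = {2, 4, 9}  B3 = {1, 4, 9}  B4 = {4, 5, 8}  B5 = {1, 9, 10}  B6 = {1, 7, 10}  B7 = {3, 4, 8}  B8 = {5, 6, 8}
Tree: B1–B2, B2–B3, B1–B4, B3–B5, B5–B6, B4–B7, B4–B8

The largest bag has 3 vertices, giving width 2; this decomposition certifies tw(G) ≤ 2. Conversely, {1, 9, 10} is a clique of size 3, and the vertices of any clique must share a bag in every tree decomposition; so some bag has ≥ 3 vertices and tw(G) ≥ 2. The upper and lower bounds meet at 2, so that is the treewidth.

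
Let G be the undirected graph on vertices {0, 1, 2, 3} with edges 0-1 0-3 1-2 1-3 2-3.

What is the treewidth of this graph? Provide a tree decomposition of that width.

Treewidth 2.
Bags: B1 = {0, 1, 3}  B2 = {1, 2, 3}
Tree: B1–B2

Each bag holds 3 vertices, so the decomposition has width 2, which upper-bounds the treewidth. For the lower bound, the 3 vertices {0, 1, 3} are pairwise adjacent, and any tree decomposition puts a clique entirely inside one bag — forcing width ≥ 2. Combining the bounds, tw(G) = 2.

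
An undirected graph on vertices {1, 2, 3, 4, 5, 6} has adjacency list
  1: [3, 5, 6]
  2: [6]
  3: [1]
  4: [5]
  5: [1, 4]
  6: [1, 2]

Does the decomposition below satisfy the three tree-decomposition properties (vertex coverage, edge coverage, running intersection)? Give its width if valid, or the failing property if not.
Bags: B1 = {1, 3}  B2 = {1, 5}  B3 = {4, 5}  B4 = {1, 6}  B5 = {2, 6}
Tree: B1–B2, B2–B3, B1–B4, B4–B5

Yes; width 1.

Vertex coverage: the bags together contain {1, 2, 3, 4, 5, 6}, the full vertex set. Edge coverage: each edge of G has both endpoints in at least one bag. Running intersection: for every vertex, the bags containing it form a connected subtree. All three properties hold, so this is a valid tree decomposition of width max|bag| − 1 = 1, and hence tw(G) ≤ 1.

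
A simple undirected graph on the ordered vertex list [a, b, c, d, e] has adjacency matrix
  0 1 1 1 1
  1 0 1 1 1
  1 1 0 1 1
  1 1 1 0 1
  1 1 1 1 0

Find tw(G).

4

A width-4 tree decomposition is:
Bags: B1 = {a, b, c, d, e}
Tree: (single bag)
With just one bag of size 5, the width is 5 − 1 = 4, so tw(G) ≤ 4. On the other hand G contains the 5-clique {a, b, c, d, e}. A clique must lie in a single bag of any decomposition, so no decomposition can have width below 4. Combining the bounds, tw(G) = 4.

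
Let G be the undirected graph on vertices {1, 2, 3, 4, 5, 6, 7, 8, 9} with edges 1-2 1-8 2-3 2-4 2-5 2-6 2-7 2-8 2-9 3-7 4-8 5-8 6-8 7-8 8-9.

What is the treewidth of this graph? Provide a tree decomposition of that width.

Treewidth 2.
One such decomposition:
Bags: B1 = {2, 7, 8}  B2 = {2, 4, 8}  B3 = {2, 3, 7}  B4 = {1, 2, 8}  B5 = {2, 5, 8}  B6 = {2, 6, 8}  B7 = {2, 8, 9}
Tree: B1–B2, B1–B3, B1–B4, B1–B5, B2–B6, B1–B7

Every bag has size at most 3, so the width is 3 − 1 = 2 and tw(G) ≤ 2. On the other hand G contains the 3-clique {1, 2, 8}. A clique must lie in a single bag of any decomposition, so no decomposition can have width below 2. Combining the bounds, tw(G) = 2.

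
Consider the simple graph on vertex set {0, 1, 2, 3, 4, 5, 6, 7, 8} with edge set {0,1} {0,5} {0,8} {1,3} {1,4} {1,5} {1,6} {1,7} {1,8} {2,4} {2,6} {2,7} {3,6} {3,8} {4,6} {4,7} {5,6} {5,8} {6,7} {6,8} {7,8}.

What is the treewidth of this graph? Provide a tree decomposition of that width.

Treewidth 3.
One such decomposition:
Bags: B1 = {1, 5, 6, 8}  B2 = {1, 6, 7, 8}  B3 = {1, 3, 6, 8}  B4 = {1, 4, 6, 7}  B5 = {0, 1, 5, 8}  B6 = {2, 4, 6, 7}
Tree: B1–B2, B2–B3, B2–B4, B1–B5, B4–B6

Every bag has size at most 4, so the width is 4 − 1 = 3 and tw(G) ≤ 3. Conversely, {0, 1, 5, 8} is a clique of size 4, and the vertices of any clique must share a bag in every tree decomposition; so some bag has ≥ 4 vertices and tw(G) ≥ 3. Hence tw(G) = 3 exactly.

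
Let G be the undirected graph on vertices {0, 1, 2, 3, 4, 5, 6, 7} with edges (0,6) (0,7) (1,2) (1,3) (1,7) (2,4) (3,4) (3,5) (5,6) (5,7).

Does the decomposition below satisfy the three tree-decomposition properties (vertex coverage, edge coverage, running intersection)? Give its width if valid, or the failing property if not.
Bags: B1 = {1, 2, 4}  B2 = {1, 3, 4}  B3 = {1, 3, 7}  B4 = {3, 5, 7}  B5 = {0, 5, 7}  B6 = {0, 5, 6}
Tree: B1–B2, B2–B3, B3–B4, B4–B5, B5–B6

Yes; width 2.

Vertex coverage: the bags together contain {0, 1, 2, 3, 4, 5, 6, 7}, the full vertex set. Edge coverage: each edge of G has both endpoints in at least one bag. Running intersection: for every vertex, the bags containing it form a connected subtree. All three properties hold, so this is a valid tree decomposition of width max|bag| − 1 = 2, and hence tw(G) ≤ 2.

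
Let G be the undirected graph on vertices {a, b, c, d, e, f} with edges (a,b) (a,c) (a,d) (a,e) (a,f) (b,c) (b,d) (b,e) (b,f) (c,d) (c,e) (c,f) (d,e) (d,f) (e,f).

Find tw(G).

A width-5 tree decomposition is:
Bags: B1 = {a, b, c, d, e, f}
Tree: (single bag)
A single bag containing all 6 vertices is trivially a valid decomposition of width 5. On the other hand G contains the 6-clique {a, b, c, d, e, f}. A clique must lie in a single bag of any decomposition, so no decomposition can have width below 5. The upper and lower bounds meet at 5, so that is the treewidth.

5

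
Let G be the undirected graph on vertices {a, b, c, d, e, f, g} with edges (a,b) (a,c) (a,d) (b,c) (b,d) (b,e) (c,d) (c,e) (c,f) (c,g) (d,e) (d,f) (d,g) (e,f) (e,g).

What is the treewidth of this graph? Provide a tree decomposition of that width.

Treewidth 3.
Bags: B1 = {c, d, e, f}  B2 = {b, c, d, e}  B3 = {c, d, e, g}  B4 = {a, b, c, d}
Tree: B1–B2, B2–B3, B2–B4

Each bag holds 4 vertices, so the decomposition has width 3, which upper-bounds the treewidth. Conversely, {c, d, e, g} is a clique of size 4, and the vertices of any clique must share a bag in every tree decomposition; so some bag has ≥ 4 vertices and tw(G) ≥ 3. Hence tw(G) = 3 exactly.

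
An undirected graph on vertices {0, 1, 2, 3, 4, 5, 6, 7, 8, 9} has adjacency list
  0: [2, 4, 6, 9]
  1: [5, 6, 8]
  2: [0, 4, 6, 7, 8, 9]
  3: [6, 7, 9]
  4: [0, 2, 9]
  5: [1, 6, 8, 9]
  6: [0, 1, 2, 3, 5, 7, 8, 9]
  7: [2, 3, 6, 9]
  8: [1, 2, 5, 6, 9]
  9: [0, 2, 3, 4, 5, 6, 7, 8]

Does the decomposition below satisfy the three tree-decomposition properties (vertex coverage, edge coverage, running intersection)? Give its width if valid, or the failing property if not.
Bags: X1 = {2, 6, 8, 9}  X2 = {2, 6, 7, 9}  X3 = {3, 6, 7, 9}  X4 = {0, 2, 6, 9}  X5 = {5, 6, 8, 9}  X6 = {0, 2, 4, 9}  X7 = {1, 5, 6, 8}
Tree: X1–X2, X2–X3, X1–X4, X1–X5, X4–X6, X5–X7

Vertex coverage: the bags together contain {0, 1, 2, 3, 4, 5, 6, 7, 8, 9}, the full vertex set. Edge coverage: each edge of G has both endpoints in at least one bag. Running intersection: for every vertex, the bags containing it form a connected subtree. All three properties hold, so this is a valid tree decomposition of width max|bag| − 1 = 3, and hence tw(G) ≤ 3.

Yes; width 3.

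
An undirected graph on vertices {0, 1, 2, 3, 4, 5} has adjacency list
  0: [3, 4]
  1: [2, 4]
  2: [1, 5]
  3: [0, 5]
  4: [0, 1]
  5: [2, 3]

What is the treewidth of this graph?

2

A width-2 tree decomposition is:
Bags: B1 = {2, 3, 5}  B2 = {0, 2, 3}  B3 = {0, 2, 4}  B4 = {1, 2, 4}
Tree: B1–B2, B2–B3, B3–B4
Every bag has size at most 3, so the width is 3 − 1 = 2 and tw(G) ≤ 2. Since 2–5–3–0–4–1–2 is a cycle in G, G is not acyclic. Forests are exactly the graphs of treewidth ≤ 1, so tw(G) ≥ 2. The upper and lower bounds meet at 2, so that is the treewidth.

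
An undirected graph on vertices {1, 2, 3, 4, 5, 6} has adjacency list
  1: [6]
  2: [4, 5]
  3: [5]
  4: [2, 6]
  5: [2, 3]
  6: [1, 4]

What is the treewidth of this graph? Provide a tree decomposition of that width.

Each bag holds 2 vertices, so the decomposition has width 1, which upper-bounds the treewidth. Since G has at least one edge (e.g. 1–6), it is not an edgeless graph, so tw(G) ≥ 1. Hence tw(G) = 1 exactly.

Treewidth 1.
One such decomposition:
Bags: B1 = {1, 6}  B2 = {4, 6}  B3 = {2, 4}  B4 = {2, 5}  B5 = {3, 5}
Tree: B1–B2, B2–B3, B3–B4, B4–B5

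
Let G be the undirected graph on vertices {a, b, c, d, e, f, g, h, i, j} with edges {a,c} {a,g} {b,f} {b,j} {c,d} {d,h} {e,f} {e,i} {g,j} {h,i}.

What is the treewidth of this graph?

A width-2 tree decomposition is:
Bags: B1 = {e, h, i}  B2 = {e, f, h}  B3 = {b, f, h}  B4 = {b, h, j}  B5 = {g, h, j}  B6 = {a, g, h}  B7 = {a, c, h}  B8 = {c, d, h}
Tree: B1–B2, B2–B3, B3–B4, B4–B5, B5–B6, B6–B7, B7–B8
Each bag holds 3 vertices, so the decomposition has width 2, which upper-bounds the treewidth. Since h–i–e–f–b–j–g–a–c–d–h is a cycle in G, G is not acyclic. Forests are exactly the graphs of treewidth ≤ 1, so tw(G) ≥ 2. Hence tw(G) = 2 exactly.

2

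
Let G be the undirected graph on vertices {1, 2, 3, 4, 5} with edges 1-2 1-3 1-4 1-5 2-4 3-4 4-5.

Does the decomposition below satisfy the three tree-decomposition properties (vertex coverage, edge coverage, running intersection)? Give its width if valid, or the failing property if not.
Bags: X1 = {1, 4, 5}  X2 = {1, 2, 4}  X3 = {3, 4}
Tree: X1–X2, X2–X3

A tree decomposition must satisfy three properties: every vertex lies in some bag; for every edge, both endpoints lie together in some bag; and for every vertex, the bags containing it form a connected subtree. Here edge (1,3) lies in no bag, so the decomposition is invalid.

No — edge (1,3) lies in no bag.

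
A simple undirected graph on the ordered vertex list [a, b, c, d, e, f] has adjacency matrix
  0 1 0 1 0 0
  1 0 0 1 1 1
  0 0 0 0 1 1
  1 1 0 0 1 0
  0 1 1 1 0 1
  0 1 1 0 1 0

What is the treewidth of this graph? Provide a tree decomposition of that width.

Each bag holds 3 vertices, so the decomposition has width 2, which upper-bounds the treewidth. For the lower bound, the 3 vertices {b, d, e} are pairwise adjacent, and any tree decomposition puts a clique entirely inside one bag — forcing width ≥ 2. Hence tw(G) = 2 exactly.

Treewidth 2.
One optimal decomposition is:
Bags: B1 = {b, d, e}  B2 = {b, e, f}  B3 = {a, b, d}  B4 = {c, e, f}
Tree: B1–B2, B1–B3, B2–B4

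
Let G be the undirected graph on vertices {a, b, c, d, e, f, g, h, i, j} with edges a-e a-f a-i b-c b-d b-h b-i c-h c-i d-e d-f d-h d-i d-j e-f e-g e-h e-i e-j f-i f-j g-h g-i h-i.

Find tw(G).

A width-3 tree decomposition is:
Bags: B1 = {b, d, h, i}  B2 = {d, e, h, i}  B3 = {d, e, f, i}  B4 = {d, e, f, j}  B5 = {a, e, f, i}  B6 = {b, c, h, i}  B7 = {e, g, h, i}
Tree: B1–B2, B2–B3, B3–B4, B3–B5, B1–B6, B2–B7
Every bag has size at most 4, so the width is 4 − 1 = 3 and tw(G) ≤ 3. Conversely, {d, e, f, j} is a clique of size 4, and the vertices of any clique must share a bag in every tree decomposition; so some bag has ≥ 4 vertices and tw(G) ≥ 3. Combining the bounds, tw(G) = 3.

3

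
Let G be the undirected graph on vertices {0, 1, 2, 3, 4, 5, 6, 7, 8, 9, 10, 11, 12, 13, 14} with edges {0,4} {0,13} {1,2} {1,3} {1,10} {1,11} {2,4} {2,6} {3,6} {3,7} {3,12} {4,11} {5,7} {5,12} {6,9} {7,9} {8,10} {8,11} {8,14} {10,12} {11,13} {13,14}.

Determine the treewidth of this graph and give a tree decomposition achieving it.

Treewidth 3.
One optimal decomposition is:
Bags: B1 = {5, 6, 7, 9}  B2 = {3, 5, 6, 7}  B3 = {3, 5, 6, 12}  B4 = {2, 3, 6, 12}  B5 = {1, 2, 3, 12}  B6 = {1, 2, 10, 12}  B7 = {1, 2, 4, 10}  B8 = {1, 4, 10, 11}  B9 = {4, 8, 10, 11}  B10 = {0, 4, 8, 11}  B11 = {0, 8, 11, 13}  B12 = {0, 8, 13, 14}
Tree: B1–B2, B2–B3, B3–B4, B4–B5, B5–B6, B6–B7, B7–B8, B8–B9, B9–B10, B10–B11, B11–B12

Each bag holds 4 vertices, so the decomposition has width 3, which upper-bounds the treewidth. For the lower bound: the 4 vertex sets {5,7,9}, {6}, {3}, {1,2,10,12} are disjoint, each induces a connected subgraph, and every pair is joined by at least one edge of G. Contracting each set to a single vertex therefore yields K_{4} as a minor, and since treewidth is minor-monotone, tw(G) ≥ tw(K_{4}) = 3. The upper and lower bounds meet at 3, so that is the treewidth.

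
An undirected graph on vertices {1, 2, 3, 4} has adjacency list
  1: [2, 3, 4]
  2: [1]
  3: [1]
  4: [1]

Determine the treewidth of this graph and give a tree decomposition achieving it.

Each bag holds 2 vertices, so the decomposition has width 1, which upper-bounds the treewidth. Any graph with an edge has treewidth ≥ 1, and G has the edge 2–1. Therefore the treewidth is 1.

Treewidth 1.
Bags: B1 = {1, 2}  B2 = {1, 3}  B3 = {1, 4}
Tree: B1–B2, B2–B3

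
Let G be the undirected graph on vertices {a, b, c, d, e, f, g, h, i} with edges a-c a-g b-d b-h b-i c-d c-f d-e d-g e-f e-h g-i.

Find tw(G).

3

A width-3 tree decomposition is:
Bags: B1 = {c, e, f, h}  B2 = {c, d, e, h}  B3 = {b, c, d, h}  B4 = {a, b, c, d}  B5 = {a, b, d, g}  B6 = {a, b, g, i}
Tree: B1–B2, B2–B3, B3–B4, B4–B5, B5–B6
Every bag has size at most 4, so the width is 4 − 1 = 3 and tw(G) ≤ 3. For the lower bound: the 4 vertex sets {e,f,h}, {c}, {d}, {a,b,g,i} are disjoint, each induces a connected subgraph, and every pair is joined by at least one edge of G. Contracting each set to a single vertex therefore yields K_{4} as a minor, and since treewidth is minor-monotone, tw(G) ≥ tw(K_{4}) = 3. Combining the bounds, tw(G) = 3.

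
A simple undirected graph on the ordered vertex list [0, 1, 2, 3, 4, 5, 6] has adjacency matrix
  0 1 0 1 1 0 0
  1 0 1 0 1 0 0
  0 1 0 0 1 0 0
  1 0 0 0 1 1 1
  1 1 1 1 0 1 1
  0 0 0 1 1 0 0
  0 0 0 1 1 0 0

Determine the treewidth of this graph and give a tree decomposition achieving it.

Every bag has size at most 3, so the width is 3 − 1 = 2 and tw(G) ≤ 2. On the other hand G contains the 3-clique {0, 1, 4}. A clique must lie in a single bag of any decomposition, so no decomposition can have width below 2. Combining the bounds, tw(G) = 2.

Treewidth 2.
One such decomposition:
Bags: B1 = {0, 1, 4}  B2 = {0, 3, 4}  B3 = {3, 4, 6}  B4 = {3, 4, 5}  B5 = {1, 2, 4}
Tree: B1–B2, B2–B3, B2–B4, B1–B5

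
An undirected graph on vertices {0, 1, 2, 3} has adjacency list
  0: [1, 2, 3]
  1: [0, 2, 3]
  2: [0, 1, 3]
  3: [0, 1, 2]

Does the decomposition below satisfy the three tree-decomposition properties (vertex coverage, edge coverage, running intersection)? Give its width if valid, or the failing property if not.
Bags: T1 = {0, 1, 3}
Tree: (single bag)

No — vertex 2 appears in no bag.

A tree decomposition must satisfy three properties: every vertex lies in some bag; for every edge, both endpoints lie together in some bag; and for every vertex, the bags containing it form a connected subtree. Here vertex 2 appears in no bag, so the decomposition is invalid.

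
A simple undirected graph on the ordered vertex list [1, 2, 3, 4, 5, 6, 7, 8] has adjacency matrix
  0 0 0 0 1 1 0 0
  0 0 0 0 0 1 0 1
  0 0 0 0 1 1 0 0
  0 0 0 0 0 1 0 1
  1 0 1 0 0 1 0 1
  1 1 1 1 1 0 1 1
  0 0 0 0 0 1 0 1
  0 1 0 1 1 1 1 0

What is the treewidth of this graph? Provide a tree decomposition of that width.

Treewidth 2.
One such decomposition:
Bags: B1 = {2, 6, 8}  B2 = {5, 6, 8}  B3 = {3, 5, 6}  B4 = {4, 6, 8}  B5 = {6, 7, 8}  B6 = {1, 5, 6}
Tree: B1–B2, B2–B3, B1–B4, B4–B5, B2–B6

Every bag has size at most 3, so the width is 3 − 1 = 2 and tw(G) ≤ 2. On the other hand G contains the 3-clique {2, 6, 8}. A clique must lie in a single bag of any decomposition, so no decomposition can have width below 2. Therefore the treewidth is 2.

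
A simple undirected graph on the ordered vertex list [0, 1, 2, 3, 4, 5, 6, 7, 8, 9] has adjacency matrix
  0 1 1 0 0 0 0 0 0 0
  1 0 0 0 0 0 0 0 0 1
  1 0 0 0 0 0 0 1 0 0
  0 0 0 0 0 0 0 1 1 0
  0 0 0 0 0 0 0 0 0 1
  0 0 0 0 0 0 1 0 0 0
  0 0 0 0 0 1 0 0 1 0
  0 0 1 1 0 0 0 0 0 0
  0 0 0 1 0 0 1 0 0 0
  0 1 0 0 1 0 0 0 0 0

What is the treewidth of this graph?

A width-1 tree decomposition is:
Bags: B1 = {5, 6}  B2 = {6, 8}  B3 = {3, 8}  B4 = {3, 7}  B5 = {2, 7}  B6 = {0, 2}  B7 = {0, 1}  B8 = {1, 9}  B9 = {4, 9}
Tree: B1–B2, B2–B3, B3–B4, B4–B5, B5–B6, B6–B7, B7–B8, B8–B9
The largest bag has 2 vertices, giving width 1; this decomposition certifies tw(G) ≤ 1. Since G has at least one edge (e.g. 5–6), it is not an edgeless graph, so tw(G) ≥ 1. Combining the bounds, tw(G) = 1.

1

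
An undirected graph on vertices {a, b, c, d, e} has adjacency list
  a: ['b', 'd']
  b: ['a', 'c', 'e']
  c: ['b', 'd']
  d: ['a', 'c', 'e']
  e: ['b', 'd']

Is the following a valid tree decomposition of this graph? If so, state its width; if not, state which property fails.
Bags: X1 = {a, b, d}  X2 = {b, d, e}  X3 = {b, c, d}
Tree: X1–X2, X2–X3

Vertex coverage: the bags together contain {a, b, c, d, e}, the full vertex set. Edge coverage: each edge of G has both endpoints in at least one bag. Running intersection: for every vertex, the bags containing it form a connected subtree. All three properties hold, so this is a valid tree decomposition of width max|bag| − 1 = 2, and hence tw(G) ≤ 2.

Yes; width 2.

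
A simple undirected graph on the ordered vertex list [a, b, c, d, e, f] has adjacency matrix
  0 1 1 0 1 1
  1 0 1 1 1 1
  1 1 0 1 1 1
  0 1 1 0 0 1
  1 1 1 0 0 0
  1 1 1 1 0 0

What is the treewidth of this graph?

3

A width-3 tree decomposition is:
Bags: B1 = {a, b, c, f}  B2 = {b, c, d, f}  B3 = {a, b, c, e}
Tree: B1–B2, B1–B3
The largest bag has 4 vertices, giving width 3; this decomposition certifies tw(G) ≤ 3. For the lower bound, the 4 vertices {a, b, c, e} are pairwise adjacent, and any tree decomposition puts a clique entirely inside one bag — forcing width ≥ 3. Hence tw(G) = 3 exactly.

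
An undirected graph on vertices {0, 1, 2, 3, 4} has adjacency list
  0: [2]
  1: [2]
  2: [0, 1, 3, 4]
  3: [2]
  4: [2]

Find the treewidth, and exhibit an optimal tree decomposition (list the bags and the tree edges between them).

Treewidth 1.
Bags: B1 = {0, 2}  B2 = {1, 2}  B3 = {2, 3}  B4 = {2, 4}
Tree: B1–B2, B1–B3, B1–B4

Every bag has size at most 2, so the width is 2 − 1 = 1 and tw(G) ≤ 1. G has an edge, so its treewidth is at least 1. Combining the bounds, tw(G) = 1.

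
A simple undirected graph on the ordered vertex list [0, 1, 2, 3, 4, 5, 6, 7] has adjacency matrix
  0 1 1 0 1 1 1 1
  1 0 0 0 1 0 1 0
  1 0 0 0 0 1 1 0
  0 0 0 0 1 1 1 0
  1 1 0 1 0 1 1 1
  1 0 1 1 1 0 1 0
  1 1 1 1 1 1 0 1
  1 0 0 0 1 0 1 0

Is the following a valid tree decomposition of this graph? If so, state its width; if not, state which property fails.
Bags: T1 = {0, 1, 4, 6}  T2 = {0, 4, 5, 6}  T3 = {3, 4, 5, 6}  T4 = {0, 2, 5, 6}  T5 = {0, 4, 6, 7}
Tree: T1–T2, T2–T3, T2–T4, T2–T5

Yes; width 3.

Vertex coverage: the bags together contain {0, 1, 2, 3, 4, 5, 6, 7}, the full vertex set. Edge coverage: each edge of G has both endpoints in at least one bag. Running intersection: for every vertex, the bags containing it form a connected subtree. All three properties hold, so this is a valid tree decomposition of width max|bag| − 1 = 3, and hence tw(G) ≤ 3.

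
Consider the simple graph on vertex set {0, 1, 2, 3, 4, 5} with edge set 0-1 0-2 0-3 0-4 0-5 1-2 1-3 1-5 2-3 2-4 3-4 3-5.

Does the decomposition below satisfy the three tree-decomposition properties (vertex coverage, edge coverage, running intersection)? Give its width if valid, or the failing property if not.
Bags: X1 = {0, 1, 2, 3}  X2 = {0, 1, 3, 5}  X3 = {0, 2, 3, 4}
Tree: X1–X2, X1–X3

Vertex coverage: the bags together contain {0, 1, 2, 3, 4, 5}, the full vertex set. Edge coverage: each edge of G has both endpoints in at least one bag. Running intersection: for every vertex, the bags containing it form a connected subtree. All three properties hold, so this is a valid tree decomposition of width max|bag| − 1 = 3, and hence tw(G) ≤ 3.

Yes; width 3.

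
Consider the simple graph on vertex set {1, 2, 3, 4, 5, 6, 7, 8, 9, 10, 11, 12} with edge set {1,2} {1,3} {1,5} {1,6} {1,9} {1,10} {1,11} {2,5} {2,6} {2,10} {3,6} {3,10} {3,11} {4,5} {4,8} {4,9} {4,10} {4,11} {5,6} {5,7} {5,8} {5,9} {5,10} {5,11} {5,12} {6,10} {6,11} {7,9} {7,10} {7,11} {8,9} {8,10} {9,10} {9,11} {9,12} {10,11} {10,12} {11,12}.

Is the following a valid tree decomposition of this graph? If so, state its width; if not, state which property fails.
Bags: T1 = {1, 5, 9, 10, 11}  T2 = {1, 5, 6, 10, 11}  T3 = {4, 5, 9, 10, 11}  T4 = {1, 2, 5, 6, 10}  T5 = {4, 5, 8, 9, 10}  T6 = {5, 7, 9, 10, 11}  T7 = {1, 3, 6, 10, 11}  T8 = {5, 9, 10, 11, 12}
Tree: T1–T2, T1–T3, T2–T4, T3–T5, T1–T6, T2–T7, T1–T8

Every vertex of G appears in some bag (union = {1, 2, 3, 4, 5, 6, 7, 8, 9, 10, 11, 12}); every edge is covered by a bag; and for each vertex v the set of bags containing v is connected in the bag tree. The decomposition is therefore valid. The largest bag has 5 vertices, so the width is 4.

Yes; width 4.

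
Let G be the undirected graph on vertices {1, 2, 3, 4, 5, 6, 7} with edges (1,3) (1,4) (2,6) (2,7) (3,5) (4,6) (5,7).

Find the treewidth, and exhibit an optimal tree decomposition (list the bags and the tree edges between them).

Each bag holds 3 vertices, so the decomposition has width 2, which upper-bounds the treewidth. The edges 1–4–6–2–7–5–3–1 form a cycle, so G is not a tree and its treewidth is at least 2. Combining the bounds, tw(G) = 2.

Treewidth 2.
One optimal decomposition is:
Bags: B1 = {1, 4, 6}  B2 = {1, 2, 6}  B3 = {1, 2, 7}  B4 = {1, 5, 7}  B5 = {1, 3, 5}
Tree: B1–B2, B2–B3, B3–B4, B4–B5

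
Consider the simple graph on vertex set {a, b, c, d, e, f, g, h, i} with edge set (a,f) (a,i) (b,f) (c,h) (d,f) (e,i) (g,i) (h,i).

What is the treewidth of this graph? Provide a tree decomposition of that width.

Treewidth 1.
Bags: B1 = {a, i}  B2 = {h, i}  B3 = {a, f}  B4 = {b, f}  B5 = {g, i}  B6 = {c, h}  B7 = {e, i}  B8 = {d, f}
Tree: B1–B2, B1–B3, B3–B4, B1–B5, B2–B6, B5–B7, B4–B8

Each bag holds 2 vertices, so the decomposition has width 1, which upper-bounds the treewidth. Since G has at least one edge (e.g. a–i), it is not an edgeless graph, so tw(G) ≥ 1. Hence tw(G) = 1 exactly.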